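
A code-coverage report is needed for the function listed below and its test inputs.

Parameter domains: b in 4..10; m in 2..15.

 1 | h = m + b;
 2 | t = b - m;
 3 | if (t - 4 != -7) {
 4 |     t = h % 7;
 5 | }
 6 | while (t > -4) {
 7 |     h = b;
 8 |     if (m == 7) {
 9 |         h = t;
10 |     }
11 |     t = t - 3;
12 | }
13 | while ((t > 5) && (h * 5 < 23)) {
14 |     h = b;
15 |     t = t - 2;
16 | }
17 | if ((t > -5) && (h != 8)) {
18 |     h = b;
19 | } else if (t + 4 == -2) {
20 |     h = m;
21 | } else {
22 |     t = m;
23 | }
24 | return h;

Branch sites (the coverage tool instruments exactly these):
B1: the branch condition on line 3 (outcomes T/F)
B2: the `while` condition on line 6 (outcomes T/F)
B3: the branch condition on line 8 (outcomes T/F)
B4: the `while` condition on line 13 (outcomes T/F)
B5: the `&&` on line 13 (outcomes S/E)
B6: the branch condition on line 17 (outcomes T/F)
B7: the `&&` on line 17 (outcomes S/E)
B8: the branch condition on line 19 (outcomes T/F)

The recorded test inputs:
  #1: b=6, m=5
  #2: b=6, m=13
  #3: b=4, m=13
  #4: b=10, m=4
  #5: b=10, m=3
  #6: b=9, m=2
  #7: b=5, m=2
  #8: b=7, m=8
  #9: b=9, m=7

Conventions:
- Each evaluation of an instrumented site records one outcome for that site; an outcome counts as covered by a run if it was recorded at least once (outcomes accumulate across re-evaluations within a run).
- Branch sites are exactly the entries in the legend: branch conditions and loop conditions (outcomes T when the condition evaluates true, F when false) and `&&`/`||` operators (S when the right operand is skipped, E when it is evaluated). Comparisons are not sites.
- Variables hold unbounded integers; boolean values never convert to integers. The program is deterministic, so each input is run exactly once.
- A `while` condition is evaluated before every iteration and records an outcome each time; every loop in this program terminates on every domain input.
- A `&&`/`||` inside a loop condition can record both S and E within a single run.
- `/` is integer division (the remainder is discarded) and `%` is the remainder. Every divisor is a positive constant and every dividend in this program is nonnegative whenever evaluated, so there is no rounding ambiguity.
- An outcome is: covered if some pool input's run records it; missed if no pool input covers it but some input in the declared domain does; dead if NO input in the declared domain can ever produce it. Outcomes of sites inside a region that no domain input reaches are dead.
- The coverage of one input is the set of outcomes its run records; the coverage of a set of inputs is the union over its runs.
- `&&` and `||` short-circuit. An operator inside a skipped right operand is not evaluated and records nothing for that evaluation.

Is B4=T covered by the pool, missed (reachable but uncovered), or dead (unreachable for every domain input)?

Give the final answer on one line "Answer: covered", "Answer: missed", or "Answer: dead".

no pool input records B4=T
checking all 98 inputs in the declared domain: B4=T is never recorded -> dead

Answer: dead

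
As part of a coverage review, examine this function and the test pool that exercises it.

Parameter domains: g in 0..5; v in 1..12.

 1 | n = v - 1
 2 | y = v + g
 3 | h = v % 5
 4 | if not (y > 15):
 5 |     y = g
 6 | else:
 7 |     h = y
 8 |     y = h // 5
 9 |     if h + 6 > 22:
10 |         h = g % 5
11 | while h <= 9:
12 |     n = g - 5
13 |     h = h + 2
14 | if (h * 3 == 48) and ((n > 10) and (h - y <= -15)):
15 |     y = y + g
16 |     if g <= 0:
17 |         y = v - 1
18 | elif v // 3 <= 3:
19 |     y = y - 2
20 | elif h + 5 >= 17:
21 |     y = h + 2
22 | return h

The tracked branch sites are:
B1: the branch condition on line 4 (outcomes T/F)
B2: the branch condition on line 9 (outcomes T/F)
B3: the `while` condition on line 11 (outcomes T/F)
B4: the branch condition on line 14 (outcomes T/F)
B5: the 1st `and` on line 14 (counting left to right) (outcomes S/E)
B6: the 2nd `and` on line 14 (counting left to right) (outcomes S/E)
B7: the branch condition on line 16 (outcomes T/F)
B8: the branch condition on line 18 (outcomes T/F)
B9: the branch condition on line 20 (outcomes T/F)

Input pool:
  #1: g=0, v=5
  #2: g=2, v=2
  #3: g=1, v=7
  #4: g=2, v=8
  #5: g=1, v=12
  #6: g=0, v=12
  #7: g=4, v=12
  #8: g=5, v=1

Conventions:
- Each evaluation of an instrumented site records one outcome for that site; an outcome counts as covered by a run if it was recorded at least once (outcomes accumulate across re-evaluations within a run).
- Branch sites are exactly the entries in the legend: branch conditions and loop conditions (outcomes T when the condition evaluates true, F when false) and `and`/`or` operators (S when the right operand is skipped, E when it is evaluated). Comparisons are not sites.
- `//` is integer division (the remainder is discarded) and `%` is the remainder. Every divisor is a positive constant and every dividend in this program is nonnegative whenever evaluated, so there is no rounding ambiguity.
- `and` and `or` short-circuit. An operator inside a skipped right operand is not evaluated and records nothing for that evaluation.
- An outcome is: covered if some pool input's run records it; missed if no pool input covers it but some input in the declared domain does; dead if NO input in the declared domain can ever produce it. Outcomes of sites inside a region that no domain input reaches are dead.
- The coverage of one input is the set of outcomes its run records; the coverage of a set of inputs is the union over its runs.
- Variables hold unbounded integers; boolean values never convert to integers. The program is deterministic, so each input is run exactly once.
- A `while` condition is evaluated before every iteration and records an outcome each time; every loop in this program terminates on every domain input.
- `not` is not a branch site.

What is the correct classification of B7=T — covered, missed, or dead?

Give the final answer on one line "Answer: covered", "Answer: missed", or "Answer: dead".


no pool input records B7=T
checking all 72 inputs in the declared domain: B7=T is never recorded -> dead
Answer: dead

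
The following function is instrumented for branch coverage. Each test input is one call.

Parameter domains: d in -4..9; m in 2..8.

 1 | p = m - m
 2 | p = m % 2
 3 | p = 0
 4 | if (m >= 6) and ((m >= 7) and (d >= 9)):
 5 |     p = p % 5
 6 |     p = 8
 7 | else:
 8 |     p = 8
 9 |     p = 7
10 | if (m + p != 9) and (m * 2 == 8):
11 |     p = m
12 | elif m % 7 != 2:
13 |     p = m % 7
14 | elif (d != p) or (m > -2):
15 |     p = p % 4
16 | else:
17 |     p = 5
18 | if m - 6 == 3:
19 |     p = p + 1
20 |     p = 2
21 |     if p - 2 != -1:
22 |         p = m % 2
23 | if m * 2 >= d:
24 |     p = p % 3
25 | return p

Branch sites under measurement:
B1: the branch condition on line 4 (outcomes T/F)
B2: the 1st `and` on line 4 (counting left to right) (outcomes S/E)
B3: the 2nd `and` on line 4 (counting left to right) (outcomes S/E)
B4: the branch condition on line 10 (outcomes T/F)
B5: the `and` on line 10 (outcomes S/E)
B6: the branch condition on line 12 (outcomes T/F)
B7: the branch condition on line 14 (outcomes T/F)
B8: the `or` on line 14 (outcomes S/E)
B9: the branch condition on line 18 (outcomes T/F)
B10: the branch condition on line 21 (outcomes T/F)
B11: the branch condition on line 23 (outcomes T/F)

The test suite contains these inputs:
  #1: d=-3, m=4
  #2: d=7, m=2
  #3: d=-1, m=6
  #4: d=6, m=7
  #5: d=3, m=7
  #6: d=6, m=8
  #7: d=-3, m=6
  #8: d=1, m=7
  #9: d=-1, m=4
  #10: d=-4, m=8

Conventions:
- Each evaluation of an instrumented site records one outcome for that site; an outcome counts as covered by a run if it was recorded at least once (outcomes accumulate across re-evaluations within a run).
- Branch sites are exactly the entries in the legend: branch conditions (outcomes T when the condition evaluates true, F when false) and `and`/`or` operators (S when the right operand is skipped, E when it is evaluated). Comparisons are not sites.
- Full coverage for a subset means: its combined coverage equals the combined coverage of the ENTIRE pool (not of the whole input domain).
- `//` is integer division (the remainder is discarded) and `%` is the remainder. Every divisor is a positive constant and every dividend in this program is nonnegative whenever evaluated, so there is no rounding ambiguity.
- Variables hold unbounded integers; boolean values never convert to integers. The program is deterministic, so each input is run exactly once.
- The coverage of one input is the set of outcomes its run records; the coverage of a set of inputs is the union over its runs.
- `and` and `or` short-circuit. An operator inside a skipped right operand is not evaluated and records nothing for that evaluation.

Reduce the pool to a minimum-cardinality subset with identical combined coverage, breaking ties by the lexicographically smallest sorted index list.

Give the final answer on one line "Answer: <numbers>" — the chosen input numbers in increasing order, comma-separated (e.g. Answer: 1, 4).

input #1, d=-3, m=4: outcomes B1=F, B2=S, B4=T, B5=E, B9=F, B11=T
input #2, d=7, m=2: outcomes B1=F, B2=S, B4=F, B5=S, B6=F, B7=T, B8=E, B9=F, B11=F
input #3, d=-1, m=6: outcomes B1=F, B2=E, B3=S, B4=F, B5=E, B6=T, B9=F, B11=T
input #4, d=6, m=7: outcomes B1=F, B2=E, B3=E, B4=F, B5=E, B6=T, B9=F, B11=T
input #5, d=3, m=7: outcomes B1=F, B2=E, B3=E, B4=F, B5=E, B6=T, B9=F, B11=T
input #6, d=6, m=8: outcomes B1=F, B2=E, B3=E, B4=F, B5=E, B6=T, B9=F, B11=T
input #7, d=-3, m=6: outcomes B1=F, B2=E, B3=S, B4=F, B5=E, B6=T, B9=F, B11=T
input #8, d=1, m=7: outcomes B1=F, B2=E, B3=E, B4=F, B5=E, B6=T, B9=F, B11=T
input #9, d=-1, m=4: outcomes B1=F, B2=S, B4=T, B5=E, B9=F, B11=T
input #10, d=-4, m=8: outcomes B1=F, B2=E, B3=E, B4=F, B5=E, B6=T, B9=F, B11=T
together the pool reaches 16 outcomes: B1=F, B2=S, B2=E, B3=S, B3=E, B4=T, B4=F, B5=S, B5=E, B6=T, B6=F, B7=T, B8=E, B9=F, B11=T, B11=F
every size-1 subset falls short of the 16 outcomes (best: 9/16)
every size-2 subset falls short of the 16 outcomes (best: 14/16)
every size-3 subset falls short of the 16 outcomes (best: 15/16)
the canonical winner is {1, 2, 3, 4}: size 4, full 16-outcome coverage, earliest index list among size-4 covers

Answer: 1, 2, 3, 4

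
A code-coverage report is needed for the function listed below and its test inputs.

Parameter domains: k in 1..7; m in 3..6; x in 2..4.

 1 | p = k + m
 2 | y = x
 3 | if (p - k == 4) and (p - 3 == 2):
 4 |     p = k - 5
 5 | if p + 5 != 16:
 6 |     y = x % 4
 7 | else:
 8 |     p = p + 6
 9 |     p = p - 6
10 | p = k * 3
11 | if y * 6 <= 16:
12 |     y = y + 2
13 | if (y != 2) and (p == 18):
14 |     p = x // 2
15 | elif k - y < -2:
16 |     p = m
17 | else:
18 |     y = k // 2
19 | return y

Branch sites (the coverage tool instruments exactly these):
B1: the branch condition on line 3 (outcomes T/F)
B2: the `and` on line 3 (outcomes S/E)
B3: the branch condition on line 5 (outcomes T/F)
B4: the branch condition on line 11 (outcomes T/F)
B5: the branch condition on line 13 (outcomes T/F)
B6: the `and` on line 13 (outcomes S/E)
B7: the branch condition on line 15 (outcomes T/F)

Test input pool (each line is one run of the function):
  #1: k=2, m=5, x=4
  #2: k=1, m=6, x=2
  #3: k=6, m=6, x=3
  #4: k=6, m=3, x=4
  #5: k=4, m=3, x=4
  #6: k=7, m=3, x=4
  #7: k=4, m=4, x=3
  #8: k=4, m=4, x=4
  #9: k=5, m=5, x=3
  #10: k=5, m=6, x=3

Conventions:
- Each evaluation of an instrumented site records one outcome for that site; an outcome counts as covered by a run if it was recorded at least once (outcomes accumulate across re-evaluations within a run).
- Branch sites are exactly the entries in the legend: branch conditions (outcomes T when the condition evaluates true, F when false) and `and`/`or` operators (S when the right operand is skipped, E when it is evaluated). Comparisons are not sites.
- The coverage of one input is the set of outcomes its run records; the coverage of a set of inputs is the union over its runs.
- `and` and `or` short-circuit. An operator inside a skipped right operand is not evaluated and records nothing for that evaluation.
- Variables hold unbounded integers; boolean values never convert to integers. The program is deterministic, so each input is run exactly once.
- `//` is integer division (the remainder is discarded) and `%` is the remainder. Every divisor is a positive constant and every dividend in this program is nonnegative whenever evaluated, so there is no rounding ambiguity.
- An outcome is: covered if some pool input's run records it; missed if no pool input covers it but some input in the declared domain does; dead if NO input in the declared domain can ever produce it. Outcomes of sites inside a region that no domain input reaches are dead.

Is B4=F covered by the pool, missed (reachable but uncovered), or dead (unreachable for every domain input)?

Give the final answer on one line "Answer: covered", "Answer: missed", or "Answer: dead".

B4=F is recorded by pool input(s) 3, 7, 9, 10 -> covered

Answer: covered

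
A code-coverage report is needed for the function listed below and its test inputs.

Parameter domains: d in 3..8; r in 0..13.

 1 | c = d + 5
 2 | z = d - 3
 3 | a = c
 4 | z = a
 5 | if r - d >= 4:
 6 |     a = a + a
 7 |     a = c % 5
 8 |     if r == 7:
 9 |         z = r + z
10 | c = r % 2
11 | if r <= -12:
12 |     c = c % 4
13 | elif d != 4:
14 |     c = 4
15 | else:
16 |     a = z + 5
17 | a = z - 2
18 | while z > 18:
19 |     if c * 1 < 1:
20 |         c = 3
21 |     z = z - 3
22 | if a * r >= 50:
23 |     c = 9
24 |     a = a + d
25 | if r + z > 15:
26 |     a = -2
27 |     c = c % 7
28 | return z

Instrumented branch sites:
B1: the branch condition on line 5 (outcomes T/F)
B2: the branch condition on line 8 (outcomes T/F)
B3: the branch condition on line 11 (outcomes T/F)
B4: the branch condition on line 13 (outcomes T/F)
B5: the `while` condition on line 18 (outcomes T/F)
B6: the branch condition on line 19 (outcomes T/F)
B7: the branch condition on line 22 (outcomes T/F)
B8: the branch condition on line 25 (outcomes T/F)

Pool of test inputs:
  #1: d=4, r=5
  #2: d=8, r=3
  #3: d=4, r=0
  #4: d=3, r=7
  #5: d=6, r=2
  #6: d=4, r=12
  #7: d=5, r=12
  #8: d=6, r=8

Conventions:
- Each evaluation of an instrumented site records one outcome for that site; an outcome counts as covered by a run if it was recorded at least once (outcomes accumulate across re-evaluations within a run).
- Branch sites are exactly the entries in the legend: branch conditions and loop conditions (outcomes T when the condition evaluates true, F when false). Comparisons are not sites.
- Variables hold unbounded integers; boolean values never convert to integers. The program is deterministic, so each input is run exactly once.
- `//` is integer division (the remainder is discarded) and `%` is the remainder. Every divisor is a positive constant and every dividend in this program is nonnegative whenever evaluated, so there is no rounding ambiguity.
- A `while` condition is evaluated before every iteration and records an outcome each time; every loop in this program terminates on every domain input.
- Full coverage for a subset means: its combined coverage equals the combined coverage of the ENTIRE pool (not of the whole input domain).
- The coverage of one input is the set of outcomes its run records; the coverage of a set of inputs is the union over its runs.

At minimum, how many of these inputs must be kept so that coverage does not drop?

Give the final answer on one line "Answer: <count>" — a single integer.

input #1, d=4, r=5: events B1->F, B3->F, B4->F, B5->F, B7->F, B8->F; outcomes B1=F, B3=F, B4=F, B5=F, B7=F, B8=F
input #2, d=8, r=3: events B1->F, B3->F, B4->T, B5->F, B7->F, B8->T; outcomes B1=F, B3=F, B4=T, B5=F, B7=F, B8=T
input #3, d=4, r=0: events B1->F, B3->F, B4->F, B5->F, B7->F, B8->F; outcomes B1=F, B3=F, B4=F, B5=F, B7=F, B8=F
input #4, d=3, r=7: events B1->T, B2->T, B3->F, B4->T, B5->F, B7->T, B8->T; outcomes B1=T, B2=T, B3=F, B4=T, B5=F, B7=T, B8=T
input #5, d=6, r=2: events B1->F, B3->F, B4->T, B5->F, B7->F, B8->F; outcomes B1=F, B3=F, B4=T, B5=F, B7=F, B8=F
input #6, d=4, r=12: events B1->T, B2->F, B3->F, B4->F, B5->F, B7->T, B8->T; outcomes B1=T, B2=F, B3=F, B4=F, B5=F, B7=T, B8=T
input #7, d=5, r=12: events B1->T, B2->F, B3->F, B4->T, B5->F, B7->T, B8->T; outcomes B1=T, B2=F, B3=F, B4=T, B5=F, B7=T, B8=T
input #8, d=6, r=8: events B1->F, B3->F, B4->T, B5->F, B7->T, B8->T; outcomes B1=F, B3=F, B4=T, B5=F, B7=T, B8=T
pool-wide coverage (12 outcomes): B1=T, B1=F, B2=T, B2=F, B3=F, B4=T, B4=F, B5=F, B7=T, B7=F, B8=T, B8=F
every size-1 subset falls short of the 12 outcomes (best: 7/12)
every size-2 subset falls short of the 12 outcomes (best: 11/12)
at size 3, {1, 4, 6} reaches all 12 outcomes; every lexicographically earlier size-3 subset fails

Answer: 3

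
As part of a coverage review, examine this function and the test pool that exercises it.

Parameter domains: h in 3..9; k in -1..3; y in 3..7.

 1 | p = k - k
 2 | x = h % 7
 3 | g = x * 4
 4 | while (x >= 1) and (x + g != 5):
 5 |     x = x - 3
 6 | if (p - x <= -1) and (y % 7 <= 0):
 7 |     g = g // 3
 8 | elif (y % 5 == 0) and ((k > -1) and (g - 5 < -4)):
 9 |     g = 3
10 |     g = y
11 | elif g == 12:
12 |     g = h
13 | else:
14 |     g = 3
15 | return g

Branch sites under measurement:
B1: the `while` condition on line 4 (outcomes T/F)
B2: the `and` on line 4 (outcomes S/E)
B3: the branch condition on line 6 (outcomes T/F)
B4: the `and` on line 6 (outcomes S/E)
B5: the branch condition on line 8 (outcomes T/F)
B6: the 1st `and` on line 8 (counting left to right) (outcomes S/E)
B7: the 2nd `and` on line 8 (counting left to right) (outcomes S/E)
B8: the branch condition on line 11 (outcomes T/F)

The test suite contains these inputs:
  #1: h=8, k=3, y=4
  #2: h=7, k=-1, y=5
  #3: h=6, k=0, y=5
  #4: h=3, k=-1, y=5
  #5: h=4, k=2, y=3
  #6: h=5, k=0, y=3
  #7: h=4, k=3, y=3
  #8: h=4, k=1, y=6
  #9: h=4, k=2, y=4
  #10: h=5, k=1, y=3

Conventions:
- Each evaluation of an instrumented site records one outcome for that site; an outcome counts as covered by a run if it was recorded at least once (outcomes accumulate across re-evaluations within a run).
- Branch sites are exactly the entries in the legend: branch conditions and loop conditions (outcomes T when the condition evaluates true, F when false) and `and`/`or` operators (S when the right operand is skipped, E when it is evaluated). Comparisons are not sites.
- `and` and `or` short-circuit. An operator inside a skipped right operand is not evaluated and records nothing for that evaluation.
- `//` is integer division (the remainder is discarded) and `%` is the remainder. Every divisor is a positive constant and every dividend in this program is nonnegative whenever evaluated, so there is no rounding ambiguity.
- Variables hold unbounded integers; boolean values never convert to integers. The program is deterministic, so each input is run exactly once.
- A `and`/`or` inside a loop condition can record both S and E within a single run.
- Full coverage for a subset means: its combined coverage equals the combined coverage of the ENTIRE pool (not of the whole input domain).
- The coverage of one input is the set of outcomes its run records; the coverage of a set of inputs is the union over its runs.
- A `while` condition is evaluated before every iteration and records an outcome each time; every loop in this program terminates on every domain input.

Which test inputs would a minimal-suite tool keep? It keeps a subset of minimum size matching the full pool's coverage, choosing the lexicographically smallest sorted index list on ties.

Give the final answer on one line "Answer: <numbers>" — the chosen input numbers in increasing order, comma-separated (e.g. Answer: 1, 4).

run #1 (h=8, k=3, y=4) records B1=F, B2=E, B3=F, B4=E, B5=F, B6=S, B8=F
run #2 (h=7, k=-1, y=5) records B1=F, B2=S, B3=F, B4=S, B5=F, B6=E, B7=S, B8=F
run #3 (h=6, k=0, y=5) records B1=T, B1=F, B2=S, B2=E, B3=F, B4=S, B5=F, B6=E, B7=E, B8=F
run #4 (h=3, k=-1, y=5) records B1=T, B1=F, B2=S, B2=E, B3=F, B4=S, B5=F, B6=E, B7=S, B8=T
run #5 (h=4, k=2, y=3) records B1=T, B1=F, B2=S, B2=E, B3=F, B4=S, B5=F, B6=S, B8=F
run #6 (h=5, k=0, y=3) records B1=T, B1=F, B2=S, B2=E, B3=F, B4=S, B5=F, B6=S, B8=F
run #7 (h=4, k=3, y=3) records B1=T, B1=F, B2=S, B2=E, B3=F, B4=S, B5=F, B6=S, B8=F
run #8 (h=4, k=1, y=6) records B1=T, B1=F, B2=S, B2=E, B3=F, B4=S, B5=F, B6=S, B8=F
run #9 (h=4, k=2, y=4) records B1=T, B1=F, B2=S, B2=E, B3=F, B4=S, B5=F, B6=S, B8=F
run #10 (h=5, k=1, y=3) records B1=T, B1=F, B2=S, B2=E, B3=F, B4=S, B5=F, B6=S, B8=F
together the pool reaches 14 outcomes: B1=T, B1=F, B2=S, B2=E, B3=F, B4=S, B4=E, B5=F, B6=S, B6=E, B7=S, B7=E, B8=T, B8=F
no size-1 subset reaches all 14 outcomes (best union: 10/14)
no size-2 subset reaches all 14 outcomes (best union: 13/14)
the canonical winner is {1, 3, 4}: size 3, full 14-outcome coverage, earliest index list among size-3 covers

Answer: 1, 3, 4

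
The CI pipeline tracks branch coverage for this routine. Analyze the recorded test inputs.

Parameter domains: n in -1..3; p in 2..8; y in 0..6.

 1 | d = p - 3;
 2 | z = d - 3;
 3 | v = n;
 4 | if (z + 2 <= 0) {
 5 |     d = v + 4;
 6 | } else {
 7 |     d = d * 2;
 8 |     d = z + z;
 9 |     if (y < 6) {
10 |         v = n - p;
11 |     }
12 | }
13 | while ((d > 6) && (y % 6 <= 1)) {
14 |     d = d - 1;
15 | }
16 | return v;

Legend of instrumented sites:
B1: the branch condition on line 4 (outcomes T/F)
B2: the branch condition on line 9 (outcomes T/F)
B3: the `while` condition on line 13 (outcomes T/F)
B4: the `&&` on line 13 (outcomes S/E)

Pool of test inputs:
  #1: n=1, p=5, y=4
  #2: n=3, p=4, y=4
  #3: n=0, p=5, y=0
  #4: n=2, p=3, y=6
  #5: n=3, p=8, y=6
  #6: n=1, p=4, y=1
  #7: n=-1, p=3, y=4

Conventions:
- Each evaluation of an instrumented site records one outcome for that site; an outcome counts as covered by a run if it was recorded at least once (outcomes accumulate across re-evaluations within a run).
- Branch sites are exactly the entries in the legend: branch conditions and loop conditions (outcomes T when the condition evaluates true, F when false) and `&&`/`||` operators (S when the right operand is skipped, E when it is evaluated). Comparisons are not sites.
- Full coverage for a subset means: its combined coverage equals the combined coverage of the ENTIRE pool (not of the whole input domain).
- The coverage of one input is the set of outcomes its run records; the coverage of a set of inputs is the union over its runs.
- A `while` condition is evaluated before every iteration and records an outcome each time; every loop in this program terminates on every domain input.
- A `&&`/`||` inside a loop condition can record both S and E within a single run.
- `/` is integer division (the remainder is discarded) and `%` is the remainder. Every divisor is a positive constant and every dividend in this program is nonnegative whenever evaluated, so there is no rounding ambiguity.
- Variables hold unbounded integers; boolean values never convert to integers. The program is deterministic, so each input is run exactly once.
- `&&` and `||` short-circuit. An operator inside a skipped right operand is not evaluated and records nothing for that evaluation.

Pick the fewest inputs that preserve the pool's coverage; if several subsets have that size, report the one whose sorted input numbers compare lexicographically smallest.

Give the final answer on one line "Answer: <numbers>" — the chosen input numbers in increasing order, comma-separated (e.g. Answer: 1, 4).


run #1 (n=1, p=5, y=4) runs B1->F, B2->T, B4->S, B3->F; records B1=F, B2=T, B3=F, B4=S
run #2 (n=3, p=4, y=4) runs B1->T, B4->E, B3->F; records B1=T, B3=F, B4=E
run #3 (n=0, p=5, y=0) runs B1->F, B2->T, B4->S, B3->F; records B1=F, B2=T, B3=F, B4=S
run #4 (n=2, p=3, y=6) runs B1->T, B4->S, B3->F; records B1=T, B3=F, B4=S
run #5 (n=3, p=8, y=6) runs B1->F, B2->F, B4->S, B3->F; records B1=F, B2=F, B3=F, B4=S
run #6 (n=1, p=4, y=1) runs B1->T, B4->S, B3->F; records B1=T, B3=F, B4=S
run #7 (n=-1, p=3, y=4) runs B1->T, B4->S, B3->F; records B1=T, B3=F, B4=S
the full pool covers 7 outcomes: B1=T, B1=F, B2=T, B2=F, B3=F, B4=S, B4=E
checked all size-1 subsets: none covers 7 outcomes (max 4/7)
checked all size-2 subsets: none covers 7 outcomes (max 6/7)
size 3: inputs {1, 2, 5} cover all 7 outcomes, and no lexicographically smaller subset of this size does
Answer: 1, 2, 5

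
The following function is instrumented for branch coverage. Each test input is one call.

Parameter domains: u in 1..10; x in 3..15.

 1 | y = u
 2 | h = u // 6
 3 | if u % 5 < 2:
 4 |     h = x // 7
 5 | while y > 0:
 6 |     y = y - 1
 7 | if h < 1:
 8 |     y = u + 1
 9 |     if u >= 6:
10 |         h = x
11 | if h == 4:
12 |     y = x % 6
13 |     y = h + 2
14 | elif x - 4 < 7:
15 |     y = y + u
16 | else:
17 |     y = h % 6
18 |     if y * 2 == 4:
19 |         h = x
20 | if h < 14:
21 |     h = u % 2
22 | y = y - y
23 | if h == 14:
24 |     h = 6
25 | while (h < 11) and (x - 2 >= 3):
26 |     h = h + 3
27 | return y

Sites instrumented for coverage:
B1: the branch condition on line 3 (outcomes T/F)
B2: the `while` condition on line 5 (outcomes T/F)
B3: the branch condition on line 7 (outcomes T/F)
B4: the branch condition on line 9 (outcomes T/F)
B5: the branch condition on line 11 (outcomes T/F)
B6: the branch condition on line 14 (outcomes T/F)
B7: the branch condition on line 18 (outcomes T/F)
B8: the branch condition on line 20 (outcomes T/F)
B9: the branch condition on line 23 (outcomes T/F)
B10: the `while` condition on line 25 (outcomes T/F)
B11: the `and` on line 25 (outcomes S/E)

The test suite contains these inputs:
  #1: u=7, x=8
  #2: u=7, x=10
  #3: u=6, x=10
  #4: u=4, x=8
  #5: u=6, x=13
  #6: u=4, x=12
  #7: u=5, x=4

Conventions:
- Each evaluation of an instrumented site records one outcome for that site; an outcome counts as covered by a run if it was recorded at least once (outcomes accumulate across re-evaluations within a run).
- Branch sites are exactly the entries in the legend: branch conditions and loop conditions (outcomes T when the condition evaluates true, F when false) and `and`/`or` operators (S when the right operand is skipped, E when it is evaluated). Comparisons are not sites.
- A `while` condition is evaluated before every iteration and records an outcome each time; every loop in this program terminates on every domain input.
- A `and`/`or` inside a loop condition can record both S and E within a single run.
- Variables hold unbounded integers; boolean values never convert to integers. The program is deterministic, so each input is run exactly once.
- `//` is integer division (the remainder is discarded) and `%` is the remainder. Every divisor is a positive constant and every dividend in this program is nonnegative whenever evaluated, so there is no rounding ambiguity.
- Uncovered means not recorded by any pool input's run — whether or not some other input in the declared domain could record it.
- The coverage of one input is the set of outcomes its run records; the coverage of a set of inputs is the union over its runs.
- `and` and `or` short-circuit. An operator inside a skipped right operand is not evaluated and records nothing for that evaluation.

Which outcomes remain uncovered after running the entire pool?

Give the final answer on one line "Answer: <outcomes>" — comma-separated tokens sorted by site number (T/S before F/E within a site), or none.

#1 (u=7, x=8) -> B1->F, B2->T, B2->T, B2->T, B2->T, B2->T, B2->T, B2->T, B2->F, B3->F, B5->F, B6->T, B8->T, B9->F, ...; covered: B1=F, B2=T, B2=F, B3=F, B5=F, B6=T, B8=T, B9=F, B10=T, B10=F, B11=S, B11=E
#2 (u=7, x=10) -> B1->F, B2->T, B2->T, B2->T, B2->T, B2->T, B2->T, B2->T, B2->F, B3->F, B5->F, B6->T, B8->T, B9->F, ...; covered: B1=F, B2=T, B2=F, B3=F, B5=F, B6=T, B8=T, B9=F, B10=T, B10=F, B11=S, B11=E
#3 (u=6, x=10) -> B1->T, B2->T, B2->T, B2->T, B2->T, B2->T, B2->T, B2->F, B3->F, B5->F, B6->T, B8->T, B9->F, B11->E, ...; covered: B1=T, B2=T, B2=F, B3=F, B5=F, B6=T, B8=T, B9=F, B10=T, B10=F, B11=S, B11=E
#4 (u=4, x=8) -> B1->F, B2->T, B2->T, B2->T, B2->T, B2->F, B3->T, B4->F, B5->F, B6->T, B8->T, B9->F, B11->E, B10->T, ...; covered: B1=F, B2=T, B2=F, B3=T, B4=F, B5=F, B6=T, B8=T, B9=F, B10=T, B10=F, B11=S, B11=E
#5 (u=6, x=13) -> B1->T, B2->T, B2->T, B2->T, B2->T, B2->T, B2->T, B2->F, B3->F, B5->F, B6->F, B7->F, B8->T, B9->F, ...; covered: B1=T, B2=T, B2=F, B3=F, B5=F, B6=F, B7=F, B8=T, B9=F, B10=T, B10=F, B11=S, B11=E
#6 (u=4, x=12) -> B1->F, B2->T, B2->T, B2->T, B2->T, B2->F, B3->T, B4->F, B5->F, B6->F, B7->F, B8->T, B9->F, B11->E, ...; covered: B1=F, B2=T, B2=F, B3=T, B4=F, B5=F, B6=F, B7=F, B8=T, B9=F, B10=T, B10=F, B11=S, B11=E
#7 (u=5, x=4) -> B1->T, B2->T, B2->T, B2->T, B2->T, B2->T, B2->F, B3->T, B4->F, B5->F, B6->T, B8->T, B9->F, B11->E, ...; covered: B1=T, B2=T, B2=F, B3=T, B4=F, B5=F, B6=T, B8=T, B9=F, B10=F, B11=E
union over the pool: B1=T, B1=F, B2=T, B2=F, B3=T, B3=F, B4=F, B5=F, B6=T, B6=F, B7=F, B8=T, B9=F, B10=T, B10=F, B11=S, B11=E
uncovered (5 of 22): B4=T, B5=T, B7=T, B8=F, B9=T

Answer: B4=T, B5=T, B7=T, B8=F, B9=T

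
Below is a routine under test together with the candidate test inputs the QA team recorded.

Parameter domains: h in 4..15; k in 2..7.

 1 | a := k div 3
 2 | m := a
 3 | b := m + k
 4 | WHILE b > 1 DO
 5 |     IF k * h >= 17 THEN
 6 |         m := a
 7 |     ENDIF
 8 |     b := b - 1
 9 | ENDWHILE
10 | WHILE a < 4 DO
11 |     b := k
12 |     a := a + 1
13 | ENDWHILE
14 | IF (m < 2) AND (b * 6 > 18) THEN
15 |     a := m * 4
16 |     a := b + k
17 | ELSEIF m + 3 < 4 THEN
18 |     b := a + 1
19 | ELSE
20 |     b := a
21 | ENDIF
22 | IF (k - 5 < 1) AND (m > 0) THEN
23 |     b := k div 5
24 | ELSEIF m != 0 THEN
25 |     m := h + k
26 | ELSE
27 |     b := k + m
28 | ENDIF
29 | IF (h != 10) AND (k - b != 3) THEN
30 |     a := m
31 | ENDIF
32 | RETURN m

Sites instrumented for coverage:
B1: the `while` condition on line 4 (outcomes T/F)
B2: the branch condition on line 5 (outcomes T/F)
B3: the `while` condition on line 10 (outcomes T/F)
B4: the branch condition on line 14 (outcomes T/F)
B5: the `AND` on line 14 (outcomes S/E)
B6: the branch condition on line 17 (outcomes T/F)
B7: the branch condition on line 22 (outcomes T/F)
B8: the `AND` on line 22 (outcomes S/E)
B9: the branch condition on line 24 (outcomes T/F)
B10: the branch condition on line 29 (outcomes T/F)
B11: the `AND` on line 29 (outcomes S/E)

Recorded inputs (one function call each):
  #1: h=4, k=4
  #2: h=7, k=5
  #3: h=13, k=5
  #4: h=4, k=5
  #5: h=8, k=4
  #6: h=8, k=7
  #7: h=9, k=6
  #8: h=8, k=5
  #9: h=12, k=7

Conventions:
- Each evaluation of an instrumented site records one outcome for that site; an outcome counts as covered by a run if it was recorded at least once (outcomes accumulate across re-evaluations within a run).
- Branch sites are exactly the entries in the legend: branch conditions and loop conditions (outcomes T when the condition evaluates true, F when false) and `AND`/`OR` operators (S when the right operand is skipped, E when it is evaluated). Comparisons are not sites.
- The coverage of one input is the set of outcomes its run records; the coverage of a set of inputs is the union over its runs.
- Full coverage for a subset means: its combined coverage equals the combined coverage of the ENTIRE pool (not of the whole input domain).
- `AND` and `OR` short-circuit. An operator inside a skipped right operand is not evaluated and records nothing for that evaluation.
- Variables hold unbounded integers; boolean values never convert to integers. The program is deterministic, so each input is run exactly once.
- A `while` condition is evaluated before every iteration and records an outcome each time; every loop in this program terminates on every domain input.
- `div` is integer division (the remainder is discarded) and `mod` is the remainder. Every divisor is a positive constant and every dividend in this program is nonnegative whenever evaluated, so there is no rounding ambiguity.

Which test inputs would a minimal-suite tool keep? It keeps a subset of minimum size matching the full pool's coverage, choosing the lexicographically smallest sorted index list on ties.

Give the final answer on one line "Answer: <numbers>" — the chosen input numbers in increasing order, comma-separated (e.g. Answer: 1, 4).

#1 (h=4, k=4) -> covered: B1=T, B1=F, B2=F, B3=T, B3=F, B4=T, B5=E, B7=T, B8=E, B10=T, B11=E
#2 (h=7, k=5) -> covered: B1=T, B1=F, B2=T, B3=T, B3=F, B4=T, B5=E, B7=T, B8=E, B10=T, B11=E
#3 (h=13, k=5) -> covered: B1=T, B1=F, B2=T, B3=T, B3=F, B4=T, B5=E, B7=T, B8=E, B10=T, B11=E
#4 (h=4, k=5) -> covered: B1=T, B1=F, B2=T, B3=T, B3=F, B4=T, B5=E, B7=T, B8=E, B10=T, B11=E
#5 (h=8, k=4) -> covered: B1=T, B1=F, B2=T, B3=T, B3=F, B4=T, B5=E, B7=T, B8=E, B10=T, B11=E
#6 (h=8, k=7) -> covered: B1=T, B1=F, B2=T, B3=T, B3=F, B4=F, B5=S, B6=F, B7=F, B8=S, B9=T, B10=F, B11=E
#7 (h=9, k=6) -> covered: B1=T, B1=F, B2=T, B3=T, B3=F, B4=F, B5=S, B6=F, B7=F, B8=S, B9=T, B10=T, B11=E
#8 (h=8, k=5) -> covered: B1=T, B1=F, B2=T, B3=T, B3=F, B4=T, B5=E, B7=T, B8=E, B10=T, B11=E
#9 (h=12, k=7) -> covered: B1=T, B1=F, B2=T, B3=T, B3=F, B4=F, B5=S, B6=F, B7=F, B8=S, B9=T, B10=F, B11=E
pool-wide coverage (19 outcomes): B1=T, B1=F, B2=T, B2=F, B3=T, B3=F, B4=T, B4=F, B5=S, B5=E, B6=F, B7=T, B7=F, B8=S, B8=E, B9=T, B10=T, B10=F, B11=E
no size-1 subset reaches all 19 outcomes (best union: 13/19)
inputs {1, 6} (size 2) cover everything; no size-2 subset with a lexicographically smaller index list covers all 19

Answer: 1, 6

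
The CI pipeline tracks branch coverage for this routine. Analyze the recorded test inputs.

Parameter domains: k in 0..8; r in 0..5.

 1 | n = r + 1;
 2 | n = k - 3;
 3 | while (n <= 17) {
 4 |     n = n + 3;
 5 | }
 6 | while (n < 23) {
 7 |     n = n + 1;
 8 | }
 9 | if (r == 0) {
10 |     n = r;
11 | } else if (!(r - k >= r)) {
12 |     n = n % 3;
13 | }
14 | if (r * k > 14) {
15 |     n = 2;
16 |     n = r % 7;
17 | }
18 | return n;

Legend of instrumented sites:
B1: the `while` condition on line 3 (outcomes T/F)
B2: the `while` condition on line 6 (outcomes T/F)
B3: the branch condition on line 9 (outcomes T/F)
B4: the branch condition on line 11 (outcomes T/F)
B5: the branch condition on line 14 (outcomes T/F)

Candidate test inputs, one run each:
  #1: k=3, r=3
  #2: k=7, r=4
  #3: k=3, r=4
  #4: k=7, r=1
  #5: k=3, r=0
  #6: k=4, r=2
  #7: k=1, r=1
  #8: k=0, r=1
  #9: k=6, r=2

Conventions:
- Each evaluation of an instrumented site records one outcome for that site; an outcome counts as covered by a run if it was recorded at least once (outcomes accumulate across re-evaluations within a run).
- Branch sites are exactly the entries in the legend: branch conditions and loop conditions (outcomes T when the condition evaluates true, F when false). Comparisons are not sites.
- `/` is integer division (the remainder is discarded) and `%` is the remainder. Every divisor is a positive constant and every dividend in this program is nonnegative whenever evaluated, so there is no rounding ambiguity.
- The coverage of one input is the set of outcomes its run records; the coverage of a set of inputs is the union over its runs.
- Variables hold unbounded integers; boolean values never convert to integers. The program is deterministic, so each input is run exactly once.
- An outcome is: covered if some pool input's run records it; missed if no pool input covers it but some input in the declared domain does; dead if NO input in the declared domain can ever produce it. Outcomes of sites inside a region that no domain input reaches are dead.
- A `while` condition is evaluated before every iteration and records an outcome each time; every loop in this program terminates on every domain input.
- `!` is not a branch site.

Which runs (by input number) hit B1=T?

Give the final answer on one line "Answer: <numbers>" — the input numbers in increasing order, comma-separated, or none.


input #1 (k=3, r=3): produces B1=T
input #2 (k=7, r=4): produces B1=T
input #3 (k=3, r=4): produces B1=T
input #4 (k=7, r=1): produces B1=T
input #5 (k=3, r=0): produces B1=T
input #6 (k=4, r=2): produces B1=T
input #7 (k=1, r=1): produces B1=T
input #8 (k=0, r=1): produces B1=T
input #9 (k=6, r=2): produces B1=T
Answer: 1, 2, 3, 4, 5, 6, 7, 8, 9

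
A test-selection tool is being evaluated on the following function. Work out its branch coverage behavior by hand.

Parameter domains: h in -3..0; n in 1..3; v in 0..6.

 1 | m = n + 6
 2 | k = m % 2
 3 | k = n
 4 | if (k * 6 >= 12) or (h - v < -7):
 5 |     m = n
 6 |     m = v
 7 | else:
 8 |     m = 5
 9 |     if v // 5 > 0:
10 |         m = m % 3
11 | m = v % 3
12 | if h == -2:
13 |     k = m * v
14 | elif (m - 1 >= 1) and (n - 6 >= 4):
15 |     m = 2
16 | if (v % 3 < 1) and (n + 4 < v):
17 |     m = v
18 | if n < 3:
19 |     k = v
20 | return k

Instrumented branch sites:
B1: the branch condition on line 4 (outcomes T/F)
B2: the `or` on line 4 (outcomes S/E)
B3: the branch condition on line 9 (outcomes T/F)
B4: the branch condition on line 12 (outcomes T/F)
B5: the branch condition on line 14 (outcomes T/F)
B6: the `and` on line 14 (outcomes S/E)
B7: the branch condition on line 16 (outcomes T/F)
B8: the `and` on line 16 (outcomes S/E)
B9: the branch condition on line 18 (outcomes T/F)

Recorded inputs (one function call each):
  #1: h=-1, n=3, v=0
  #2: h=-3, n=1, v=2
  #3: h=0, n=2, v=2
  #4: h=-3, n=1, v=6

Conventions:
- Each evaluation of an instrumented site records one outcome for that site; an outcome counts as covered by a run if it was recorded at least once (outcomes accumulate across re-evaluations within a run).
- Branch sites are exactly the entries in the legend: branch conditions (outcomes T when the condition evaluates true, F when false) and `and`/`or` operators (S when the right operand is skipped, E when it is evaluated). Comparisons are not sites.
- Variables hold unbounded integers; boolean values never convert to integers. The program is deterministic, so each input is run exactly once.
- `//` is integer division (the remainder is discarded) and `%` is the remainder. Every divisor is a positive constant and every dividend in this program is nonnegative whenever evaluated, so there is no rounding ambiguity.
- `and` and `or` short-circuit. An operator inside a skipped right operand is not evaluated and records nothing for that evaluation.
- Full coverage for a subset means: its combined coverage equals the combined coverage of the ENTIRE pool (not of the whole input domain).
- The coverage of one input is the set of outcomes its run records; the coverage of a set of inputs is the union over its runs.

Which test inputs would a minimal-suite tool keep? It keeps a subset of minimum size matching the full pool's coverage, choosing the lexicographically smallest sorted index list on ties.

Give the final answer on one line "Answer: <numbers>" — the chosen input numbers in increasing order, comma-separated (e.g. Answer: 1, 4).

test 1 (h=-1, n=3, v=0) fires B2->S, B1->T, B4->F, B6->S, B5->F, B8->E, B7->F, B9->F; hits B1=T, B2=S, B4=F, B5=F, B6=S, B7=F, B8=E, B9=F
test 2 (h=-3, n=1, v=2) fires B2->E, B1->F, B3->F, B4->F, B6->E, B5->F, B8->S, B7->F, B9->T; hits B1=F, B2=E, B3=F, B4=F, B5=F, B6=E, B7=F, B8=S, B9=T
test 3 (h=0, n=2, v=2) fires B2->S, B1->T, B4->F, B6->E, B5->F, B8->S, B7->F, B9->T; hits B1=T, B2=S, B4=F, B5=F, B6=E, B7=F, B8=S, B9=T
test 4 (h=-3, n=1, v=6) fires B2->E, B1->T, B4->F, B6->S, B5->F, B8->E, B7->T, B9->T; hits B1=T, B2=E, B4=F, B5=F, B6=S, B7=T, B8=E, B9=T
the full pool covers 15 outcomes: B1=T, B1=F, B2=S, B2=E, B3=F, B4=F, B5=F, B6=S, B6=E, B7=T, B7=F, B8=S, B8=E, B9=T, B9=F
every size-1 subset falls short of the 15 outcomes (best: 9/15)
every size-2 subset falls short of the 15 outcomes (best: 14/15)
size 3: inputs {1, 2, 4} cover all 15 outcomes, and no lexicographically smaller subset of this size does

Answer: 1, 2, 4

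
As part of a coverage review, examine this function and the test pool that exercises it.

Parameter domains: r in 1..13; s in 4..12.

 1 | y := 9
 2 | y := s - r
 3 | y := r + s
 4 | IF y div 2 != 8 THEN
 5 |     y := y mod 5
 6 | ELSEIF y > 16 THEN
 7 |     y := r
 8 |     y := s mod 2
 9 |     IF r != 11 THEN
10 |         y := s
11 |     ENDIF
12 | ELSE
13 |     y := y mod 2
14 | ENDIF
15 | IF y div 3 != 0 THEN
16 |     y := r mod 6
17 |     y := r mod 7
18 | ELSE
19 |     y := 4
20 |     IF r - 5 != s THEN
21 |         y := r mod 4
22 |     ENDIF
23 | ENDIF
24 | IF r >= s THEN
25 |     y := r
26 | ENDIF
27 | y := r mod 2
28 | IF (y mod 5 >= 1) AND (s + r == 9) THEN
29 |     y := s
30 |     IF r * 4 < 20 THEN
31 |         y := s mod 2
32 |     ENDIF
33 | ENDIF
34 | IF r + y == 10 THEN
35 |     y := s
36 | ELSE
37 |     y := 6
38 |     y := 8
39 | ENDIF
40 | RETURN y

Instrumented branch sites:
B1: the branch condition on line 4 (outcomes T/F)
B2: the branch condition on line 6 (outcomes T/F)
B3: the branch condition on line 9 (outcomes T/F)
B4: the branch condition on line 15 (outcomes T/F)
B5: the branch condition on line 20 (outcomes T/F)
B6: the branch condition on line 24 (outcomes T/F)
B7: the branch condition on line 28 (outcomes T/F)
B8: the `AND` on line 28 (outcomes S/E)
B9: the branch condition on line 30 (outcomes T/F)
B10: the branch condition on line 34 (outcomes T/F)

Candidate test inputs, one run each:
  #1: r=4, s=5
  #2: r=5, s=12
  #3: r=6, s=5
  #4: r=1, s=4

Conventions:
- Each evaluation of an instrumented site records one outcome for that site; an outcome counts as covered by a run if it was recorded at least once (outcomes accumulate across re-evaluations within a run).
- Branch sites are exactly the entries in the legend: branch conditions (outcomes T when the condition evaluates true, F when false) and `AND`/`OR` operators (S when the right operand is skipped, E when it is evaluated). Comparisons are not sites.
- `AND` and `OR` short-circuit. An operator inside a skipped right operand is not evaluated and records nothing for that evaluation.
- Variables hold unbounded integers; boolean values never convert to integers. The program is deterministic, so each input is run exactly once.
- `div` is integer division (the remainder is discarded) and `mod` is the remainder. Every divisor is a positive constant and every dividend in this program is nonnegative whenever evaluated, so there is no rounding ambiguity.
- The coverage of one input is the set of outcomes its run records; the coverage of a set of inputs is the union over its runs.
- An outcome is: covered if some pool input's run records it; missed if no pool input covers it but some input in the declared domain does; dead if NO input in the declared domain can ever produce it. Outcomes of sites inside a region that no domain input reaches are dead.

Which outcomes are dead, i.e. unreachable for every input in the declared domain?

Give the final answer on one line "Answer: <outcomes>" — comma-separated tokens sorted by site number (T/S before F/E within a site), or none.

exhaustive pass over the 117-input domain:
  reachable outcomes have witnesses, e.g. B1=T (e.g. r=1, s=4), B1=F (e.g. r=4, s=12), B2=T (e.g. r=5, s=12), B2=F (e.g. r=4, s=12)

Answer: none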